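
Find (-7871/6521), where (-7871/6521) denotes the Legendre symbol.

-1

Pull out -1: (-7871/6521) = (-1/6521)·(7871/6521). Since 6521 ≡ 1 (mod 4), (-1/6521) = +1. Now have (7871/6521).
Reduce the numerator: 7871 ≡ 1350 (mod 6521), so (7871/6521) = (1350/6521).
Factor out 2: 1350 = 2·675. Since 6521 ≡ 1 (mod 8), (2/6521) = +1. Now have (675/6521).
6521 ≡ 1 (mod 4), so quadratic reciprocity gives (675/6521) = (6521/675). Reduce: 6521 ≡ 446 (mod 675). Now have (446/675).
Factor out 2: 446 = 2·223. Since 675 ≡ 3 (mod 8), (2/675) = -1. Now have -(223/675).
Both 223 ≡ 3 and 675 ≡ 3 (mod 4), so reciprocity gives (223/675) = -(675/223). Reduce: 675 ≡ 6 (mod 223). Now have (6/223).
Factor out 2: 6 = 2·3. Since 223 ≡ 7 (mod 8), (2/223) = +1. Now have (3/223).
Both 3 ≡ 3 and 223 ≡ 3 (mod 4), so reciprocity gives (3/223) = -(223/3). Reduce: 223 ≡ 1 (mod 3). Now have -(1/3).
(1/3) = 1. Collecting the sign factors: -1.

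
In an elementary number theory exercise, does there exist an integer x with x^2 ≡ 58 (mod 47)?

no

Reduce the numerator: 58 ≡ 11 (mod 47), so (58|47) = (11|47).
Both 11 ≡ 3 and 47 ≡ 3 (mod 4), so reciprocity gives (11|47) = -(47|11). Reduce: 47 ≡ 3 (mod 11). Now have -(3|11).
Both 3 ≡ 3 and 11 ≡ 3 (mod 4), so reciprocity gives (3|11) = -(11|3). Reduce: 11 ≡ 2 (mod 3). Now have (2|3).
Factor out 2: 2 = 2. Since 3 ≡ 3 (mod 8), (2|3) = -1. Now have -(1|3).
(1|3) = 1. Collecting the sign factors: -1.
The Legendre symbol is -1, so x^2 ≡ 58 (mod 47) has no solution.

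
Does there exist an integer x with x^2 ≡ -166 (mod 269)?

(-166|269)
  = (103|269)    [-166 ≡ 103 mod 269]
  = (269|103)    [QR: 269 ≡ 1 mod 4, sign kept]
  = (63|103)    [269 ≡ 63 mod 103]
  = -(103|63)    [QR: both ≡ 3 mod 4, sign flips]
  = -(40|63)    [103 ≡ 40 mod 63]
  = -(5|63)    [63 ≡ 7 mod 8 ⇒ (2|63)^3 = +1]
  = -(63|5)    [QR: 5 ≡ 1 mod 4, sign kept]
  = -(3|5)    [63 ≡ 3 mod 5]
  = -(5|3)    [QR: 5 ≡ 1 mod 4, sign kept]
  = -(2|3)    [5 ≡ 2 mod 3]
  = (1|3)    [3 ≡ 3 mod 8 ⇒ (2|3) = -1]
  = 1    [(1|3) = 1]
(-166|269) = 1, and 269 is prime, so -166 is a quadratic residue mod 269.

yes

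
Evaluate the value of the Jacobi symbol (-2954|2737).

(-2954|2737)
  = (2954|2737)    [2737 ≡ 1 mod 4 ⇒ (-1|2737) = +1]
  = (217|2737)    [2954 ≡ 217 mod 2737]
  = (2737|217)    [QR: 217 ≡ 1 mod 4, sign kept]
  = (133|217)    [2737 ≡ 133 mod 217]
  = (217|133)    [QR: 133 ≡ 1 mod 4, sign kept]
  = (84|133)    [217 ≡ 84 mod 133]
  = (21|133)    [133 ≡ 5 mod 8 ⇒ (2|133)^2 = +1]
  = (133|21)    [QR: 21 ≡ 1 mod 4, sign kept]
  = (7|21)    [133 ≡ 7 mod 21]
  = (21|7)    [QR: 21 ≡ 1 mod 4, sign kept]
  = (0|7)    [21 ≡ 0 mod 7]
  = 0    [numerator 0, gcd > 1]

0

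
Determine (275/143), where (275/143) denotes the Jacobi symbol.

(275/143)
  = (132/143)    [275 ≡ 132 mod 143]
  = (33/143)    [143 ≡ 7 mod 8 ⇒ (2/143)^2 = +1]
  = (143/33)    [QR: 33 ≡ 1 mod 4, sign kept]
  = (11/33)    [143 ≡ 11 mod 33]
  = (33/11)    [QR: 33 ≡ 1 mod 4, sign kept]
  = (0/11)    [33 ≡ 0 mod 11]
  = 0    [numerator 0, gcd > 1]

0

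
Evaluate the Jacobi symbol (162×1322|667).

By multiplicativity, (162·1322|667) = (162|667)·(1322|667).
First factor (162|667):
Factor out 2: 162 = 2·81. Since 667 ≡ 3 (mod 8), (2|667) = -1. Now have -(81|667).
81 ≡ 1 (mod 4), so quadratic reciprocity gives (81|667) = (667|81). Reduce: 667 ≡ 19 (mod 81). Now have -(19|81).
81 ≡ 1 (mod 4), so quadratic reciprocity gives (19|81) = (81|19). Reduce: 81 ≡ 5 (mod 19). Now have -(5|19).
5 ≡ 1 (mod 4), so quadratic reciprocity gives (5|19) = (19|5). Reduce: 19 ≡ 4 (mod 5). Now have -(4|5).
Factor out 2: 4 = 2^2. Since 5 ≡ 5 (mod 8), (2|5) = -1, and (2|5)^2 = +1. Now have -(1|5).
(1|5) = 1. Collecting the sign factors: -1.
Second factor (1322|667):
Reduce the numerator: 1322 ≡ 655 (mod 667), so (1322|667) = (655|667).
Both 655 ≡ 3 and 667 ≡ 3 (mod 4), so reciprocity gives (655|667) = -(667|655). Reduce: 667 ≡ 12 (mod 655). Now have -(12|655).
Factor out 2: 12 = 2^2·3. Since 655 ≡ 7 (mod 8), (2|655) = +1, and (2|655)^2 = +1. Now have -(3|655).
Both 3 ≡ 3 and 655 ≡ 3 (mod 4), so reciprocity gives (3|655) = -(655|3). Reduce: 655 ≡ 1 (mod 3). Now have (1|3).
(1|3) = 1. Collecting the sign factors: 1.
Product: (-1)·(1) = -1.

-1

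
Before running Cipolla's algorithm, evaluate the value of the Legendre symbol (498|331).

Reduce the numerator: 498 ≡ 167 (mod 331), so (498|331) = (167|331).
Both 167 ≡ 3 and 331 ≡ 3 (mod 4), so reciprocity gives (167|331) = -(331|167). Reduce: 331 ≡ 164 (mod 167). Now have -(164|167).
Factor out 2: 164 = 2^2·41. Since 167 ≡ 7 (mod 8), (2|167) = +1, and (2|167)^2 = +1. Now have -(41|167).
41 ≡ 1 (mod 4), so quadratic reciprocity gives (41|167) = (167|41). Reduce: 167 ≡ 3 (mod 41). Now have -(3|41).
41 ≡ 1 (mod 4), so quadratic reciprocity gives (3|41) = (41|3). Reduce: 41 ≡ 2 (mod 3). Now have -(2|3).
Factor out 2: 2 = 2. Since 3 ≡ 3 (mod 8), (2|3) = -1. Now have (1|3).
(1|3) = 1. Collecting the sign factors: 1.

1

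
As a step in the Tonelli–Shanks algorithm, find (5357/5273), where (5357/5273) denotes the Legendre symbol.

-1

Reduce the numerator: 5357 ≡ 84 (mod 5273), so (5357/5273) = (84/5273).
Factor out 2: 84 = 2^2·21. Since 5273 ≡ 1 (mod 8), (2/5273) = +1, and (2/5273)^2 = +1. Now have (21/5273).
21 ≡ 1 (mod 4), so quadratic reciprocity gives (21/5273) = (5273/21). Reduce: 5273 ≡ 2 (mod 21). Now have (2/21).
Factor out 2: 2 = 2. Since 21 ≡ 5 (mod 8), (2/21) = -1. Now have -(1/21).
(1/21) = 1. Collecting the sign factors: -1.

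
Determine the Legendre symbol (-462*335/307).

-1

By multiplicativity, (-462·335/307) = (-462/307)·(335/307).
First factor (-462/307):
Pull out -1: (-462/307) = (-1/307)·(462/307). Since 307 ≡ 3 (mod 4), (-1/307) = -1. Now have -(462/307).
Reduce the numerator: 462 ≡ 155 (mod 307), so (462/307) = (155/307).
Both 155 ≡ 3 and 307 ≡ 3 (mod 4), so reciprocity gives (155/307) = -(307/155). Reduce: 307 ≡ 152 (mod 155). Now have (152/155).
Factor out 2: 152 = 2^3·19. Since 155 ≡ 3 (mod 8), (2/155) = -1, and (2/155)^3 = -1. Now have -(19/155).
Both 19 ≡ 3 and 155 ≡ 3 (mod 4), so reciprocity gives (19/155) = -(155/19). Reduce: 155 ≡ 3 (mod 19). Now have (3/19).
Both 3 ≡ 3 and 19 ≡ 3 (mod 4), so reciprocity gives (3/19) = -(19/3). Reduce: 19 ≡ 1 (mod 3). Now have -(1/3).
(1/3) = 1. Collecting the sign factors: -1.
Second factor (335/307):
Reduce the numerator: 335 ≡ 28 (mod 307), so (335/307) = (28/307).
Factor out 2: 28 = 2^2·7. Since 307 ≡ 3 (mod 8), (2/307) = -1, and (2/307)^2 = +1. Now have (7/307).
Both 7 ≡ 3 and 307 ≡ 3 (mod 4), so reciprocity gives (7/307) = -(307/7). Reduce: 307 ≡ 6 (mod 7). Now have -(6/7).
Factor out 2: 6 = 2·3. Since 7 ≡ 7 (mod 8), (2/7) = +1. Now have -(3/7).
Both 3 ≡ 3 and 7 ≡ 3 (mod 4), so reciprocity gives (3/7) = -(7/3). Reduce: 7 ≡ 1 (mod 3). Now have (1/3).
(1/3) = 1. Collecting the sign factors: 1.
Product: (-1)·(1) = -1.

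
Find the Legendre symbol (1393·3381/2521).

By multiplicativity, (1393·3381/2521) = (1393/2521)·(3381/2521).
First factor (1393/2521):
1393 ≡ 1 (mod 4), so quadratic reciprocity gives (1393/2521) = (2521/1393). Reduce: 2521 ≡ 1128 (mod 1393). Now have (1128/1393).
Factor out 2: 1128 = 2^3·141. Since 1393 ≡ 1 (mod 8), (2/1393) = +1, and (2/1393)^3 = +1. Now have (141/1393).
141 ≡ 1 (mod 4), so quadratic reciprocity gives (141/1393) = (1393/141). Reduce: 1393 ≡ 124 (mod 141). Now have (124/141).
Factor out 2: 124 = 2^2·31. Since 141 ≡ 5 (mod 8), (2/141) = -1, and (2/141)^2 = +1. Now have (31/141).
141 ≡ 1 (mod 4), so quadratic reciprocity gives (31/141) = (141/31). Reduce: 141 ≡ 17 (mod 31). Now have (17/31).
17 ≡ 1 (mod 4), so quadratic reciprocity gives (17/31) = (31/17). Reduce: 31 ≡ 14 (mod 17). Now have (14/17).
Factor out 2: 14 = 2·7. Since 17 ≡ 1 (mod 8), (2/17) = +1. Now have (7/17).
17 ≡ 1 (mod 4), so quadratic reciprocity gives (7/17) = (17/7). Reduce: 17 ≡ 3 (mod 7). Now have (3/7).
Both 3 ≡ 3 and 7 ≡ 3 (mod 4), so reciprocity gives (3/7) = -(7/3). Reduce: 7 ≡ 1 (mod 3). Now have -(1/3).
(1/3) = 1. Collecting the sign factors: -1.
Second factor (3381/2521):
Reduce the numerator: 3381 ≡ 860 (mod 2521), so (3381/2521) = (860/2521).
Factor out 2: 860 = 2^2·215. Since 2521 ≡ 1 (mod 8), (2/2521) = +1, and (2/2521)^2 = +1. Now have (215/2521).
2521 ≡ 1 (mod 4), so quadratic reciprocity gives (215/2521) = (2521/215). Reduce: 2521 ≡ 156 (mod 215). Now have (156/215).
Factor out 2: 156 = 2^2·39. Since 215 ≡ 7 (mod 8), (2/215) = +1, and (2/215)^2 = +1. Now have (39/215).
Both 39 ≡ 3 and 215 ≡ 3 (mod 4), so reciprocity gives (39/215) = -(215/39). Reduce: 215 ≡ 20 (mod 39). Now have -(20/39).
Factor out 2: 20 = 2^2·5. Since 39 ≡ 7 (mod 8), (2/39) = +1, and (2/39)^2 = +1. Now have -(5/39).
5 ≡ 1 (mod 4), so quadratic reciprocity gives (5/39) = (39/5). Reduce: 39 ≡ 4 (mod 5). Now have -(4/5).
Factor out 2: 4 = 2^2. Since 5 ≡ 5 (mod 8), (2/5) = -1, and (2/5)^2 = +1. Now have -(1/5).
(1/5) = 1. Collecting the sign factors: -1.
Product: (-1)·(-1) = 1.

1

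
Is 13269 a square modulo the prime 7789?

(13269/7789)
  = (5480/7789)    [13269 ≡ 5480 mod 7789]
  = -(685/7789)    [7789 ≡ 5 mod 8 ⇒ (2/7789)^3 = -1]
  = -(7789/685)    [QR: 685 ≡ 1 mod 4, sign kept]
  = -(254/685)    [7789 ≡ 254 mod 685]
  = (127/685)    [685 ≡ 5 mod 8 ⇒ (2/685) = -1]
  = (685/127)    [QR: 685 ≡ 1 mod 4, sign kept]
  = (50/127)    [685 ≡ 50 mod 127]
  = (25/127)    [127 ≡ 7 mod 8 ⇒ (2/127) = +1]
  = (127/25)    [QR: 25 ≡ 1 mod 4, sign kept]
  = (2/25)    [127 ≡ 2 mod 25]
  = (1/25)    [25 ≡ 1 mod 8 ⇒ (2/25) = +1]
  = 1    [(1/25) = 1]
The Legendre symbol is 1, so x^2 ≡ 13269 (mod 7789) has solution.

yes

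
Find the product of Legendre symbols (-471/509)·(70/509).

1

By multiplicativity, (-471·70/509) = (-471/509)·(70/509).
First factor (-471/509):
Reduce the numerator: -471 ≡ 38 (mod 509), so (-471/509) = (38/509).
Factor out 2: 38 = 2·19. Since 509 ≡ 5 (mod 8), (2/509) = -1. Now have -(19/509).
509 ≡ 1 (mod 4), so quadratic reciprocity gives (19/509) = (509/19). Reduce: 509 ≡ 15 (mod 19). Now have -(15/19).
Both 15 ≡ 3 and 19 ≡ 3 (mod 4), so reciprocity gives (15/19) = -(19/15). Reduce: 19 ≡ 4 (mod 15). Now have (4/15).
Factor out 2: 4 = 2^2. Since 15 ≡ 7 (mod 8), (2/15) = +1, and (2/15)^2 = +1. Now have (1/15).
(1/15) = 1. Collecting the sign factors: 1.
Second factor (70/509):
Factor out 2: 70 = 2·35. Since 509 ≡ 5 (mod 8), (2/509) = -1. Now have -(35/509).
509 ≡ 1 (mod 4), so quadratic reciprocity gives (35/509) = (509/35). Reduce: 509 ≡ 19 (mod 35). Now have -(19/35).
Both 19 ≡ 3 and 35 ≡ 3 (mod 4), so reciprocity gives (19/35) = -(35/19). Reduce: 35 ≡ 16 (mod 19). Now have (16/19).
Factor out 2: 16 = 2^4. Since 19 ≡ 3 (mod 8), (2/19) = -1, and (2/19)^4 = +1. Now have (1/19).
(1/19) = 1. Collecting the sign factors: 1.
Product: (1)·(1) = 1.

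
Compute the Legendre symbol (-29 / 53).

1

Reduce the numerator: -29 ≡ 24 (mod 53), so (-29 / 53) = (24 / 53).
Factor out 2: 24 = 2^3·3. Since 53 ≡ 5 (mod 8), (2 / 53) = -1, and (2 / 53)^3 = -1. Now have -(3 / 53).
53 ≡ 1 (mod 4), so quadratic reciprocity gives (3 / 53) = (53 / 3). Reduce: 53 ≡ 2 (mod 3). Now have -(2 / 3).
Factor out 2: 2 = 2. Since 3 ≡ 3 (mod 8), (2 / 3) = -1. Now have (1 / 3).
(1 / 3) = 1. Collecting the sign factors: 1.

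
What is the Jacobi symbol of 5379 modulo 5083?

(5379/5083)
  = (296/5083)    [5379 ≡ 296 mod 5083]
  = -(37/5083)    [5083 ≡ 3 mod 8 ⇒ (2/5083)^3 = -1]
  = -(5083/37)    [QR: 37 ≡ 1 mod 4, sign kept]
  = -(14/37)    [5083 ≡ 14 mod 37]
  = (7/37)    [37 ≡ 5 mod 8 ⇒ (2/37) = -1]
  = (37/7)    [QR: 37 ≡ 1 mod 4, sign kept]
  = (2/7)    [37 ≡ 2 mod 7]
  = (1/7)    [7 ≡ 7 mod 8 ⇒ (2/7) = +1]
  = 1    [(1/7) = 1]

1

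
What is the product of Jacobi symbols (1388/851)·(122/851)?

1

By multiplicativity, (1388·122/851) = (1388/851)·(122/851).
First factor (1388/851):
Reduce the numerator: 1388 ≡ 537 (mod 851), so (1388/851) = (537/851).
537 ≡ 1 (mod 4), so quadratic reciprocity gives (537/851) = (851/537). Reduce: 851 ≡ 314 (mod 537). Now have (314/537).
Factor out 2: 314 = 2·157. Since 537 ≡ 1 (mod 8), (2/537) = +1. Now have (157/537).
157 ≡ 1 (mod 4), so quadratic reciprocity gives (157/537) = (537/157). Reduce: 537 ≡ 66 (mod 157). Now have (66/157).
Factor out 2: 66 = 2·33. Since 157 ≡ 5 (mod 8), (2/157) = -1. Now have -(33/157).
33 ≡ 1 (mod 4), so quadratic reciprocity gives (33/157) = (157/33). Reduce: 157 ≡ 25 (mod 33). Now have -(25/33).
25 ≡ 1 (mod 4), so quadratic reciprocity gives (25/33) = (33/25). Reduce: 33 ≡ 8 (mod 25). Now have -(8/25).
Factor out 2: 8 = 2^3. Since 25 ≡ 1 (mod 8), (2/25) = +1, and (2/25)^3 = +1. Now have -(1/25).
(1/25) = 1. Collecting the sign factors: -1.
Second factor (122/851):
Factor out 2: 122 = 2·61. Since 851 ≡ 3 (mod 8), (2/851) = -1. Now have -(61/851).
61 ≡ 1 (mod 4), so quadratic reciprocity gives (61/851) = (851/61). Reduce: 851 ≡ 58 (mod 61). Now have -(58/61).
Factor out 2: 58 = 2·29. Since 61 ≡ 5 (mod 8), (2/61) = -1. Now have (29/61).
29 ≡ 1 (mod 4), so quadratic reciprocity gives (29/61) = (61/29). Reduce: 61 ≡ 3 (mod 29). Now have (3/29).
29 ≡ 1 (mod 4), so quadratic reciprocity gives (3/29) = (29/3). Reduce: 29 ≡ 2 (mod 3). Now have (2/3).
Factor out 2: 2 = 2. Since 3 ≡ 3 (mod 8), (2/3) = -1. Now have -(1/3).
(1/3) = 1. Collecting the sign factors: -1.
Product: (-1)·(-1) = 1.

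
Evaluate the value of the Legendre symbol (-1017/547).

(-1017/547)
  = (77/547)    [-1017 ≡ 77 mod 547]
  = (547/77)    [QR: 77 ≡ 1 mod 4, sign kept]
  = (8/77)    [547 ≡ 8 mod 77]
  = -(1/77)    [77 ≡ 5 mod 8 ⇒ (2/77)^3 = -1]
  = -1    [(1/77) = 1]

-1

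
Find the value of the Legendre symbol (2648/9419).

(2648/9419)
  = -(331/9419)    [9419 ≡ 3 mod 8 ⇒ (2/9419)^3 = -1]
  = (9419/331)    [QR: both ≡ 3 mod 4, sign flips]
  = (151/331)    [9419 ≡ 151 mod 331]
  = -(331/151)    [QR: both ≡ 3 mod 4, sign flips]
  = -(29/151)    [331 ≡ 29 mod 151]
  = -(151/29)    [QR: 29 ≡ 1 mod 4, sign kept]
  = -(6/29)    [151 ≡ 6 mod 29]
  = (3/29)    [29 ≡ 5 mod 8 ⇒ (2/29) = -1]
  = (29/3)    [QR: 29 ≡ 1 mod 4, sign kept]
  = (2/3)    [29 ≡ 2 mod 3]
  = -(1/3)    [3 ≡ 3 mod 8 ⇒ (2/3) = -1]
  = -1    [(1/3) = 1]

-1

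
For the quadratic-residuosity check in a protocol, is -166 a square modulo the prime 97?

no

Pull out -1: (-166/97) = (-1/97)·(166/97). Since 97 ≡ 1 (mod 4), (-1/97) = +1. Now have (166/97).
Reduce the numerator: 166 ≡ 69 (mod 97), so (166/97) = (69/97).
69 ≡ 1 (mod 4), so quadratic reciprocity gives (69/97) = (97/69). Reduce: 97 ≡ 28 (mod 69). Now have (28/69).
Factor out 2: 28 = 2^2·7. Since 69 ≡ 5 (mod 8), (2/69) = -1, and (2/69)^2 = +1. Now have (7/69).
69 ≡ 1 (mod 4), so quadratic reciprocity gives (7/69) = (69/7). Reduce: 69 ≡ 6 (mod 7). Now have (6/7).
Factor out 2: 6 = 2·3. Since 7 ≡ 7 (mod 8), (2/7) = +1. Now have (3/7).
Both 3 ≡ 3 and 7 ≡ 3 (mod 4), so reciprocity gives (3/7) = -(7/3). Reduce: 7 ≡ 1 (mod 3). Now have -(1/3).
(1/3) = 1. Collecting the sign factors: -1.
The Legendre symbol is -1, so x^2 ≡ -166 (mod 97) has no solution.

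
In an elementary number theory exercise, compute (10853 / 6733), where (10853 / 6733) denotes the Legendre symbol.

1

Reduce the numerator: 10853 ≡ 4120 (mod 6733), so (10853 / 6733) = (4120 / 6733).
Factor out 2: 4120 = 2^3·515. Since 6733 ≡ 5 (mod 8), (2 / 6733) = -1, and (2 / 6733)^3 = -1. Now have -(515 / 6733).
6733 ≡ 1 (mod 4), so quadratic reciprocity gives (515 / 6733) = (6733 / 515). Reduce: 6733 ≡ 38 (mod 515). Now have -(38 / 515).
Factor out 2: 38 = 2·19. Since 515 ≡ 3 (mod 8), (2 / 515) = -1. Now have (19 / 515).
Both 19 ≡ 3 and 515 ≡ 3 (mod 4), so reciprocity gives (19 / 515) = -(515 / 19). Reduce: 515 ≡ 2 (mod 19). Now have -(2 / 19).
Factor out 2: 2 = 2. Since 19 ≡ 3 (mod 8), (2 / 19) = -1. Now have (1 / 19).
(1 / 19) = 1. Collecting the sign factors: 1.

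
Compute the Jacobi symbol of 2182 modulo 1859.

(2182|1859)
  = (323|1859)    [2182 ≡ 323 mod 1859]
  = -(1859|323)    [QR: both ≡ 3 mod 4, sign flips]
  = -(244|323)    [1859 ≡ 244 mod 323]
  = -(61|323)    [323 ≡ 3 mod 8 ⇒ (2|323)^2 = +1]
  = -(323|61)    [QR: 61 ≡ 1 mod 4, sign kept]
  = -(18|61)    [323 ≡ 18 mod 61]
  = (9|61)    [61 ≡ 5 mod 8 ⇒ (2|61) = -1]
  = (61|9)    [QR: 9 ≡ 1 mod 4, sign kept]
  = (7|9)    [61 ≡ 7 mod 9]
  = (9|7)    [QR: 9 ≡ 1 mod 4, sign kept]
  = (2|7)    [9 ≡ 2 mod 7]
  = (1|7)    [7 ≡ 7 mod 8 ⇒ (2|7) = +1]
  = 1    [(1|7) = 1]

1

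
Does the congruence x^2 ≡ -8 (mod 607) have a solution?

no

(-8/607)
  = -(8/607)    [607 ≡ 3 mod 4 ⇒ (-1/607) = -1]
  = -(1/607)    [607 ≡ 7 mod 8 ⇒ (2/607)^3 = +1]
  = -1    [(1/607) = 1]
The Legendre symbol is -1, so x^2 ≡ -8 (mod 607) has no solution.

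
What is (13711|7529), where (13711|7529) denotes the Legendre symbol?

1

Reduce the numerator: 13711 ≡ 6182 (mod 7529), so (13711|7529) = (6182|7529).
Factor out 2: 6182 = 2·3091. Since 7529 ≡ 1 (mod 8), (2|7529) = +1. Now have (3091|7529).
7529 ≡ 1 (mod 4), so quadratic reciprocity gives (3091|7529) = (7529|3091). Reduce: 7529 ≡ 1347 (mod 3091). Now have (1347|3091).
Both 1347 ≡ 3 and 3091 ≡ 3 (mod 4), so reciprocity gives (1347|3091) = -(3091|1347). Reduce: 3091 ≡ 397 (mod 1347). Now have -(397|1347).
397 ≡ 1 (mod 4), so quadratic reciprocity gives (397|1347) = (1347|397). Reduce: 1347 ≡ 156 (mod 397). Now have -(156|397).
Factor out 2: 156 = 2^2·39. Since 397 ≡ 5 (mod 8), (2|397) = -1, and (2|397)^2 = +1. Now have -(39|397).
397 ≡ 1 (mod 4), so quadratic reciprocity gives (39|397) = (397|39). Reduce: 397 ≡ 7 (mod 39). Now have -(7|39).
Both 7 ≡ 3 and 39 ≡ 3 (mod 4), so reciprocity gives (7|39) = -(39|7). Reduce: 39 ≡ 4 (mod 7). Now have (4|7).
Factor out 2: 4 = 2^2. Since 7 ≡ 7 (mod 8), (2|7) = +1, and (2|7)^2 = +1. Now have (1|7).
(1|7) = 1. Collecting the sign factors: 1.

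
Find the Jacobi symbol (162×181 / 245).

By multiplicativity, (162·181 / 245) = (162 / 245)·(181 / 245).
First factor (162 / 245):
Factor out 2: 162 = 2·81. Since 245 ≡ 5 (mod 8), (2 / 245) = -1. Now have -(81 / 245).
81 ≡ 1 (mod 4), so quadratic reciprocity gives (81 / 245) = (245 / 81). Reduce: 245 ≡ 2 (mod 81). Now have -(2 / 81).
Factor out 2: 2 = 2. Since 81 ≡ 1 (mod 8), (2 / 81) = +1. Now have -(1 / 81).
(1 / 81) = 1. Collecting the sign factors: -1.
Second factor (181 / 245):
181 ≡ 1 (mod 4), so quadratic reciprocity gives (181 / 245) = (245 / 181). Reduce: 245 ≡ 64 (mod 181). Now have (64 / 181).
Factor out 2: 64 = 2^6. Since 181 ≡ 5 (mod 8), (2 / 181) = -1, and (2 / 181)^6 = +1. Now have (1 / 181).
(1 / 181) = 1. Collecting the sign factors: 1.
Product: (-1)·(1) = -1.

-1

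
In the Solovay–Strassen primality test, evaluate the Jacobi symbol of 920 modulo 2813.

Factor out 2: 920 = 2^3·115. Since 2813 ≡ 5 (mod 8), (2|2813) = -1, and (2|2813)^3 = -1. Now have -(115|2813).
2813 ≡ 1 (mod 4), so quadratic reciprocity gives (115|2813) = (2813|115). Reduce: 2813 ≡ 53 (mod 115). Now have -(53|115).
53 ≡ 1 (mod 4), so quadratic reciprocity gives (53|115) = (115|53). Reduce: 115 ≡ 9 (mod 53). Now have -(9|53).
9 ≡ 1 (mod 4), so quadratic reciprocity gives (9|53) = (53|9). Reduce: 53 ≡ 8 (mod 9). Now have -(8|9).
Factor out 2: 8 = 2^3. Since 9 ≡ 1 (mod 8), (2|9) = +1, and (2|9)^3 = +1. Now have -(1|9).
(1|9) = 1. Collecting the sign factors: -1.

-1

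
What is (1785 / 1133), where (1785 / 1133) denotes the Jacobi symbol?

Reduce the numerator: 1785 ≡ 652 (mod 1133), so (1785 / 1133) = (652 / 1133).
Factor out 2: 652 = 2^2·163. Since 1133 ≡ 5 (mod 8), (2 / 1133) = -1, and (2 / 1133)^2 = +1. Now have (163 / 1133).
1133 ≡ 1 (mod 4), so quadratic reciprocity gives (163 / 1133) = (1133 / 163). Reduce: 1133 ≡ 155 (mod 163). Now have (155 / 163).
Both 155 ≡ 3 and 163 ≡ 3 (mod 4), so reciprocity gives (155 / 163) = -(163 / 155). Reduce: 163 ≡ 8 (mod 155). Now have -(8 / 155).
Factor out 2: 8 = 2^3. Since 155 ≡ 3 (mod 8), (2 / 155) = -1, and (2 / 155)^3 = -1. Now have (1 / 155).
(1 / 155) = 1. Collecting the sign factors: 1.

1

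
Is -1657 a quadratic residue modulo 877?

(-1657/877)
  = (1657/877)    [877 ≡ 1 mod 4 ⇒ (-1/877) = +1]
  = (780/877)    [1657 ≡ 780 mod 877]
  = (195/877)    [877 ≡ 5 mod 8 ⇒ (2/877)^2 = +1]
  = (877/195)    [QR: 877 ≡ 1 mod 4, sign kept]
  = (97/195)    [877 ≡ 97 mod 195]
  = (195/97)    [QR: 97 ≡ 1 mod 4, sign kept]
  = (1/97)    [195 ≡ 1 mod 97]
  = 1    [(1/97) = 1]
The Legendre symbol is 1, so x^2 ≡ -1657 (mod 877) has solution.

yes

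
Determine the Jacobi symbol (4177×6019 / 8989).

By multiplicativity, (4177·6019 / 8989) = (4177 / 8989)·(6019 / 8989).
First factor (4177 / 8989):
(4177 / 8989)
  = (8989 / 4177)    [QR: 4177 ≡ 1 mod 4, sign kept]
  = (635 / 4177)    [8989 ≡ 635 mod 4177]
  = (4177 / 635)    [QR: 4177 ≡ 1 mod 4, sign kept]
  = (367 / 635)    [4177 ≡ 367 mod 635]
  = -(635 / 367)    [QR: both ≡ 3 mod 4, sign flips]
  = -(268 / 367)    [635 ≡ 268 mod 367]
  = -(67 / 367)    [367 ≡ 7 mod 8 ⇒ (2 / 367)^2 = +1]
  = (367 / 67)    [QR: both ≡ 3 mod 4, sign flips]
  = (32 / 67)    [367 ≡ 32 mod 67]
  = -(1 / 67)    [67 ≡ 3 mod 8 ⇒ (2 / 67)^5 = -1]
  = -1    [(1 / 67) = 1]
Second factor (6019 / 8989):
(6019 / 8989)
  = (8989 / 6019)    [QR: 8989 ≡ 1 mod 4, sign kept]
  = (2970 / 6019)    [8989 ≡ 2970 mod 6019]
  = -(1485 / 6019)    [6019 ≡ 3 mod 8 ⇒ (2 / 6019) = -1]
  = -(6019 / 1485)    [QR: 1485 ≡ 1 mod 4, sign kept]
  = -(79 / 1485)    [6019 ≡ 79 mod 1485]
  = -(1485 / 79)    [QR: 1485 ≡ 1 mod 4, sign kept]
  = -(63 / 79)    [1485 ≡ 63 mod 79]
  = (79 / 63)    [QR: both ≡ 3 mod 4, sign flips]
  = (16 / 63)    [79 ≡ 16 mod 63]
  = (1 / 63)    [63 ≡ 7 mod 8 ⇒ (2 / 63)^4 = +1]
  = 1    [(1 / 63) = 1]
Product: (-1)·(1) = -1.

-1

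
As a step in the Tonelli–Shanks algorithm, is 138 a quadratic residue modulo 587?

Factor out 2: 138 = 2·69. Since 587 ≡ 3 (mod 8), (2|587) = -1. Now have -(69|587).
69 ≡ 1 (mod 4), so quadratic reciprocity gives (69|587) = (587|69). Reduce: 587 ≡ 35 (mod 69). Now have -(35|69).
69 ≡ 1 (mod 4), so quadratic reciprocity gives (35|69) = (69|35). Reduce: 69 ≡ 34 (mod 35). Now have -(34|35).
Factor out 2: 34 = 2·17. Since 35 ≡ 3 (mod 8), (2|35) = -1. Now have (17|35).
17 ≡ 1 (mod 4), so quadratic reciprocity gives (17|35) = (35|17). Reduce: 35 ≡ 1 (mod 17). Now have (1|17).
(1|17) = 1. Collecting the sign factors: 1.
The Legendre symbol is 1, so x^2 ≡ 138 (mod 587) has solution.

yes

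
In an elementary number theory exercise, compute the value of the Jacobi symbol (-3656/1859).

(-3656/1859)
  = -(3656/1859)    [1859 ≡ 3 mod 4 ⇒ (-1/1859) = -1]
  = -(1797/1859)    [3656 ≡ 1797 mod 1859]
  = -(1859/1797)    [QR: 1797 ≡ 1 mod 4, sign kept]
  = -(62/1797)    [1859 ≡ 62 mod 1797]
  = (31/1797)    [1797 ≡ 5 mod 8 ⇒ (2/1797) = -1]
  = (1797/31)    [QR: 1797 ≡ 1 mod 4, sign kept]
  = (30/31)    [1797 ≡ 30 mod 31]
  = (15/31)    [31 ≡ 7 mod 8 ⇒ (2/31) = +1]
  = -(31/15)    [QR: both ≡ 3 mod 4, sign flips]
  = -(1/15)    [31 ≡ 1 mod 15]
  = -1    [(1/15) = 1]

-1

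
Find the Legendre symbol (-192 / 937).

(-192 / 937)
  = (192 / 937)    [937 ≡ 1 mod 4 ⇒ (-1 / 937) = +1]
  = (3 / 937)    [937 ≡ 1 mod 8 ⇒ (2 / 937)^6 = +1]
  = (937 / 3)    [QR: 937 ≡ 1 mod 4, sign kept]
  = (1 / 3)    [937 ≡ 1 mod 3]
  = 1    [(1 / 3) = 1]

1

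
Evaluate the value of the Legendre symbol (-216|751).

(-216|751)
  = -(216|751)    [751 ≡ 3 mod 4 ⇒ (-1|751) = -1]
  = -(27|751)    [751 ≡ 7 mod 8 ⇒ (2|751)^3 = +1]
  = (751|27)    [QR: both ≡ 3 mod 4, sign flips]
  = (22|27)    [751 ≡ 22 mod 27]
  = -(11|27)    [27 ≡ 3 mod 8 ⇒ (2|27) = -1]
  = (27|11)    [QR: both ≡ 3 mod 4, sign flips]
  = (5|11)    [27 ≡ 5 mod 11]
  = (11|5)    [QR: 5 ≡ 1 mod 4, sign kept]
  = (1|5)    [11 ≡ 1 mod 5]
  = 1    [(1|5) = 1]

1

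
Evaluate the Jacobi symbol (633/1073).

(633/1073)
  = (1073/633)    [QR: 633 ≡ 1 mod 4, sign kept]
  = (440/633)    [1073 ≡ 440 mod 633]
  = (55/633)    [633 ≡ 1 mod 8 ⇒ (2/633)^3 = +1]
  = (633/55)    [QR: 633 ≡ 1 mod 4, sign kept]
  = (28/55)    [633 ≡ 28 mod 55]
  = (7/55)    [55 ≡ 7 mod 8 ⇒ (2/55)^2 = +1]
  = -(55/7)    [QR: both ≡ 3 mod 4, sign flips]
  = -(6/7)    [55 ≡ 6 mod 7]
  = -(3/7)    [7 ≡ 7 mod 8 ⇒ (2/7) = +1]
  = (7/3)    [QR: both ≡ 3 mod 4, sign flips]
  = (1/3)    [7 ≡ 1 mod 3]
  = 1    [(1/3) = 1]

1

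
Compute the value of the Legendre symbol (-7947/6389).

(-7947/6389)
  = (4831/6389)    [-7947 ≡ 4831 mod 6389]
  = (6389/4831)    [QR: 6389 ≡ 1 mod 4, sign kept]
  = (1558/4831)    [6389 ≡ 1558 mod 4831]
  = (779/4831)    [4831 ≡ 7 mod 8 ⇒ (2/4831) = +1]
  = -(4831/779)    [QR: both ≡ 3 mod 4, sign flips]
  = -(157/779)    [4831 ≡ 157 mod 779]
  = -(779/157)    [QR: 157 ≡ 1 mod 4, sign kept]
  = -(151/157)    [779 ≡ 151 mod 157]
  = -(157/151)    [QR: 157 ≡ 1 mod 4, sign kept]
  = -(6/151)    [157 ≡ 6 mod 151]
  = -(3/151)    [151 ≡ 7 mod 8 ⇒ (2/151) = +1]
  = (151/3)    [QR: both ≡ 3 mod 4, sign flips]
  = (1/3)    [151 ≡ 1 mod 3]
  = 1    [(1/3) = 1]

1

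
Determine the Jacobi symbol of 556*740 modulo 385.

By multiplicativity, (556·740|385) = (556|385)·(740|385).
First factor (556|385):
Reduce the numerator: 556 ≡ 171 (mod 385), so (556|385) = (171|385).
385 ≡ 1 (mod 4), so quadratic reciprocity gives (171|385) = (385|171). Reduce: 385 ≡ 43 (mod 171). Now have (43|171).
Both 43 ≡ 3 and 171 ≡ 3 (mod 4), so reciprocity gives (43|171) = -(171|43). Reduce: 171 ≡ 42 (mod 43). Now have -(42|43).
Factor out 2: 42 = 2·21. Since 43 ≡ 3 (mod 8), (2|43) = -1. Now have (21|43).
21 ≡ 1 (mod 4), so quadratic reciprocity gives (21|43) = (43|21). Reduce: 43 ≡ 1 (mod 21). Now have (1|21).
(1|21) = 1. Collecting the sign factors: 1.
Second factor (740|385):
Reduce the numerator: 740 ≡ 355 (mod 385), so (740|385) = (355|385).
385 ≡ 1 (mod 4), so quadratic reciprocity gives (355|385) = (385|355). Reduce: 385 ≡ 30 (mod 355). Now have (30|355).
Factor out 2: 30 = 2·15. Since 355 ≡ 3 (mod 8), (2|355) = -1. Now have -(15|355).
Both 15 ≡ 3 and 355 ≡ 3 (mod 4), so reciprocity gives (15|355) = -(355|15). Reduce: 355 ≡ 10 (mod 15). Now have (10|15).
Factor out 2: 10 = 2·5. Since 15 ≡ 7 (mod 8), (2|15) = +1. Now have (5|15).
5 ≡ 1 (mod 4), so quadratic reciprocity gives (5|15) = (15|5). Reduce: 15 ≡ 0 (mod 5). Now have (0|5).
The numerator is now 0 with denominator 5 > 1: the symbol is 0.
Product: (1)·(0) = 0.

0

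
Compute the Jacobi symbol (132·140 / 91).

By multiplicativity, (132·140 / 91) = (132 / 91)·(140 / 91).
First factor (132 / 91):
Reduce the numerator: 132 ≡ 41 (mod 91), so (132 / 91) = (41 / 91).
41 ≡ 1 (mod 4), so quadratic reciprocity gives (41 / 91) = (91 / 41). Reduce: 91 ≡ 9 (mod 41). Now have (9 / 41).
9 ≡ 1 (mod 4), so quadratic reciprocity gives (9 / 41) = (41 / 9). Reduce: 41 ≡ 5 (mod 9). Now have (5 / 9).
5 ≡ 1 (mod 4), so quadratic reciprocity gives (5 / 9) = (9 / 5). Reduce: 9 ≡ 4 (mod 5). Now have (4 / 5).
Factor out 2: 4 = 2^2. Since 5 ≡ 5 (mod 8), (2 / 5) = -1, and (2 / 5)^2 = +1. Now have (1 / 5).
(1 / 5) = 1. Collecting the sign factors: 1.
Second factor (140 / 91):
Reduce the numerator: 140 ≡ 49 (mod 91), so (140 / 91) = (49 / 91).
49 ≡ 1 (mod 4), so quadratic reciprocity gives (49 / 91) = (91 / 49). Reduce: 91 ≡ 42 (mod 49). Now have (42 / 49).
Factor out 2: 42 = 2·21. Since 49 ≡ 1 (mod 8), (2 / 49) = +1. Now have (21 / 49).
21 ≡ 1 (mod 4), so quadratic reciprocity gives (21 / 49) = (49 / 21). Reduce: 49 ≡ 7 (mod 21). Now have (7 / 21).
21 ≡ 1 (mod 4), so quadratic reciprocity gives (7 / 21) = (21 / 7). Reduce: 21 ≡ 0 (mod 7). Now have (0 / 7).
The numerator is now 0 with denominator 7 > 1: the symbol is 0.
Product: (1)·(0) = 0.

0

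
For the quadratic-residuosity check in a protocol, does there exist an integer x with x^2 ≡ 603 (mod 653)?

no

653 ≡ 1 (mod 4), so quadratic reciprocity gives (603|653) = (653|603). Reduce: 653 ≡ 50 (mod 603). Now have (50|603).
Factor out 2: 50 = 2·25. Since 603 ≡ 3 (mod 8), (2|603) = -1. Now have -(25|603).
25 ≡ 1 (mod 4), so quadratic reciprocity gives (25|603) = (603|25). Reduce: 603 ≡ 3 (mod 25). Now have -(3|25).
25 ≡ 1 (mod 4), so quadratic reciprocity gives (3|25) = (25|3). Reduce: 25 ≡ 1 (mod 3). Now have -(1|3).
(1|3) = 1. Collecting the sign factors: -1.
The Legendre symbol is -1, so x^2 ≡ 603 (mod 653) has no solution.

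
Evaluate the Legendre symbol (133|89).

1

Reduce the numerator: 133 ≡ 44 (mod 89), so (133|89) = (44|89).
Factor out 2: 44 = 2^2·11. Since 89 ≡ 1 (mod 8), (2|89) = +1, and (2|89)^2 = +1. Now have (11|89).
89 ≡ 1 (mod 4), so quadratic reciprocity gives (11|89) = (89|11). Reduce: 89 ≡ 1 (mod 11). Now have (1|11).
(1|11) = 1. Collecting the sign factors: 1.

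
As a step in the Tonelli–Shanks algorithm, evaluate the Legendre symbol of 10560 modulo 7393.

Reduce the numerator: 10560 ≡ 3167 (mod 7393), so (10560/7393) = (3167/7393).
7393 ≡ 1 (mod 4), so quadratic reciprocity gives (3167/7393) = (7393/3167). Reduce: 7393 ≡ 1059 (mod 3167). Now have (1059/3167).
Both 1059 ≡ 3 and 3167 ≡ 3 (mod 4), so reciprocity gives (1059/3167) = -(3167/1059). Reduce: 3167 ≡ 1049 (mod 1059). Now have -(1049/1059).
1049 ≡ 1 (mod 4), so quadratic reciprocity gives (1049/1059) = (1059/1049). Reduce: 1059 ≡ 10 (mod 1049). Now have -(10/1049).
Factor out 2: 10 = 2·5. Since 1049 ≡ 1 (mod 8), (2/1049) = +1. Now have -(5/1049).
5 ≡ 1 (mod 4), so quadratic reciprocity gives (5/1049) = (1049/5). Reduce: 1049 ≡ 4 (mod 5). Now have -(4/5).
Factor out 2: 4 = 2^2. Since 5 ≡ 5 (mod 8), (2/5) = -1, and (2/5)^2 = +1. Now have -(1/5).
(1/5) = 1. Collecting the sign factors: -1.

-1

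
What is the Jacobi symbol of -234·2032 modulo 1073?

1

By multiplicativity, (-234·2032 / 1073) = (-234 / 1073)·(2032 / 1073).
First factor (-234 / 1073):
Reduce the numerator: -234 ≡ 839 (mod 1073), so (-234 / 1073) = (839 / 1073).
1073 ≡ 1 (mod 4), so quadratic reciprocity gives (839 / 1073) = (1073 / 839). Reduce: 1073 ≡ 234 (mod 839). Now have (234 / 839).
Factor out 2: 234 = 2·117. Since 839 ≡ 7 (mod 8), (2 / 839) = +1. Now have (117 / 839).
117 ≡ 1 (mod 4), so quadratic reciprocity gives (117 / 839) = (839 / 117). Reduce: 839 ≡ 20 (mod 117). Now have (20 / 117).
Factor out 2: 20 = 2^2·5. Since 117 ≡ 5 (mod 8), (2 / 117) = -1, and (2 / 117)^2 = +1. Now have (5 / 117).
5 ≡ 1 (mod 4), so quadratic reciprocity gives (5 / 117) = (117 / 5). Reduce: 117 ≡ 2 (mod 5). Now have (2 / 5).
Factor out 2: 2 = 2. Since 5 ≡ 5 (mod 8), (2 / 5) = -1. Now have -(1 / 5).
(1 / 5) = 1. Collecting the sign factors: -1.
Second factor (2032 / 1073):
Reduce the numerator: 2032 ≡ 959 (mod 1073), so (2032 / 1073) = (959 / 1073).
1073 ≡ 1 (mod 4), so quadratic reciprocity gives (959 / 1073) = (1073 / 959). Reduce: 1073 ≡ 114 (mod 959). Now have (114 / 959).
Factor out 2: 114 = 2·57. Since 959 ≡ 7 (mod 8), (2 / 959) = +1. Now have (57 / 959).
57 ≡ 1 (mod 4), so quadratic reciprocity gives (57 / 959) = (959 / 57). Reduce: 959 ≡ 47 (mod 57). Now have (47 / 57).
57 ≡ 1 (mod 4), so quadratic reciprocity gives (47 / 57) = (57 / 47). Reduce: 57 ≡ 10 (mod 47). Now have (10 / 47).
Factor out 2: 10 = 2·5. Since 47 ≡ 7 (mod 8), (2 / 47) = +1. Now have (5 / 47).
5 ≡ 1 (mod 4), so quadratic reciprocity gives (5 / 47) = (47 / 5). Reduce: 47 ≡ 2 (mod 5). Now have (2 / 5).
Factor out 2: 2 = 2. Since 5 ≡ 5 (mod 8), (2 / 5) = -1. Now have -(1 / 5).
(1 / 5) = 1. Collecting the sign factors: -1.
Product: (-1)·(-1) = 1.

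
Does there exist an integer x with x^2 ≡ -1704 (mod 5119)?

yes

(-1704/5119)
  = -(1704/5119)    [5119 ≡ 3 mod 4 ⇒ (-1/5119) = -1]
  = -(213/5119)    [5119 ≡ 7 mod 8 ⇒ (2/5119)^3 = +1]
  = -(5119/213)    [QR: 213 ≡ 1 mod 4, sign kept]
  = -(7/213)    [5119 ≡ 7 mod 213]
  = -(213/7)    [QR: 213 ≡ 1 mod 4, sign kept]
  = -(3/7)    [213 ≡ 3 mod 7]
  = (7/3)    [QR: both ≡ 3 mod 4, sign flips]
  = (1/3)    [7 ≡ 1 mod 3]
  = 1    [(1/3) = 1]
(-1704/5119) = 1, and 5119 is prime, so -1704 is a quadratic residue mod 5119.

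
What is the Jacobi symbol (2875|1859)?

Reduce the numerator: 2875 ≡ 1016 (mod 1859), so (2875|1859) = (1016|1859).
Factor out 2: 1016 = 2^3·127. Since 1859 ≡ 3 (mod 8), (2|1859) = -1, and (2|1859)^3 = -1. Now have -(127|1859).
Both 127 ≡ 3 and 1859 ≡ 3 (mod 4), so reciprocity gives (127|1859) = -(1859|127). Reduce: 1859 ≡ 81 (mod 127). Now have (81|127).
81 ≡ 1 (mod 4), so quadratic reciprocity gives (81|127) = (127|81). Reduce: 127 ≡ 46 (mod 81). Now have (46|81).
Factor out 2: 46 = 2·23. Since 81 ≡ 1 (mod 8), (2|81) = +1. Now have (23|81).
81 ≡ 1 (mod 4), so quadratic reciprocity gives (23|81) = (81|23). Reduce: 81 ≡ 12 (mod 23). Now have (12|23).
Factor out 2: 12 = 2^2·3. Since 23 ≡ 7 (mod 8), (2|23) = +1, and (2|23)^2 = +1. Now have (3|23).
Both 3 ≡ 3 and 23 ≡ 3 (mod 4), so reciprocity gives (3|23) = -(23|3). Reduce: 23 ≡ 2 (mod 3). Now have -(2|3).
Factor out 2: 2 = 2. Since 3 ≡ 3 (mod 8), (2|3) = -1. Now have (1|3).
(1|3) = 1. Collecting the sign factors: 1.

1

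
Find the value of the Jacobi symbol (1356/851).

Reduce the numerator: 1356 ≡ 505 (mod 851), so (1356/851) = (505/851).
505 ≡ 1 (mod 4), so quadratic reciprocity gives (505/851) = (851/505). Reduce: 851 ≡ 346 (mod 505). Now have (346/505).
Factor out 2: 346 = 2·173. Since 505 ≡ 1 (mod 8), (2/505) = +1. Now have (173/505).
173 ≡ 1 (mod 4), so quadratic reciprocity gives (173/505) = (505/173). Reduce: 505 ≡ 159 (mod 173). Now have (159/173).
173 ≡ 1 (mod 4), so quadratic reciprocity gives (159/173) = (173/159). Reduce: 173 ≡ 14 (mod 159). Now have (14/159).
Factor out 2: 14 = 2·7. Since 159 ≡ 7 (mod 8), (2/159) = +1. Now have (7/159).
Both 7 ≡ 3 and 159 ≡ 3 (mod 4), so reciprocity gives (7/159) = -(159/7). Reduce: 159 ≡ 5 (mod 7). Now have -(5/7).
5 ≡ 1 (mod 4), so quadratic reciprocity gives (5/7) = (7/5). Reduce: 7 ≡ 2 (mod 5). Now have -(2/5).
Factor out 2: 2 = 2. Since 5 ≡ 5 (mod 8), (2/5) = -1. Now have (1/5).
(1/5) = 1. Collecting the sign factors: 1.

1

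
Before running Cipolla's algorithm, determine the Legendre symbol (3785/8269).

1

3785 ≡ 1 (mod 4), so quadratic reciprocity gives (3785/8269) = (8269/3785). Reduce: 8269 ≡ 699 (mod 3785). Now have (699/3785).
3785 ≡ 1 (mod 4), so quadratic reciprocity gives (699/3785) = (3785/699). Reduce: 3785 ≡ 290 (mod 699). Now have (290/699).
Factor out 2: 290 = 2·145. Since 699 ≡ 3 (mod 8), (2/699) = -1. Now have -(145/699).
145 ≡ 1 (mod 4), so quadratic reciprocity gives (145/699) = (699/145). Reduce: 699 ≡ 119 (mod 145). Now have -(119/145).
145 ≡ 1 (mod 4), so quadratic reciprocity gives (119/145) = (145/119). Reduce: 145 ≡ 26 (mod 119). Now have -(26/119).
Factor out 2: 26 = 2·13. Since 119 ≡ 7 (mod 8), (2/119) = +1. Now have -(13/119).
13 ≡ 1 (mod 4), so quadratic reciprocity gives (13/119) = (119/13). Reduce: 119 ≡ 2 (mod 13). Now have -(2/13).
Factor out 2: 2 = 2. Since 13 ≡ 5 (mod 8), (2/13) = -1. Now have (1/13).
(1/13) = 1. Collecting the sign factors: 1.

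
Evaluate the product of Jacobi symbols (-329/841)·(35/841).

1

By multiplicativity, (-329·35/841) = (-329/841)·(35/841).
First factor (-329/841):
(-329/841)
  = (329/841)    [841 ≡ 1 mod 4 ⇒ (-1/841) = +1]
  = (841/329)    [QR: 329 ≡ 1 mod 4, sign kept]
  = (183/329)    [841 ≡ 183 mod 329]
  = (329/183)    [QR: 329 ≡ 1 mod 4, sign kept]
  = (146/183)    [329 ≡ 146 mod 183]
  = (73/183)    [183 ≡ 7 mod 8 ⇒ (2/183) = +1]
  = (183/73)    [QR: 73 ≡ 1 mod 4, sign kept]
  = (37/73)    [183 ≡ 37 mod 73]
  = (73/37)    [QR: 37 ≡ 1 mod 4, sign kept]
  = (36/37)    [73 ≡ 36 mod 37]
  = (9/37)    [37 ≡ 5 mod 8 ⇒ (2/37)^2 = +1]
  = (37/9)    [QR: 9 ≡ 1 mod 4, sign kept]
  = (1/9)    [37 ≡ 1 mod 9]
  = 1    [(1/9) = 1]
Second factor (35/841):
(35/841)
  = (841/35)    [QR: 841 ≡ 1 mod 4, sign kept]
  = (1/35)    [841 ≡ 1 mod 35]
  = 1    [(1/35) = 1]
Product: (1)·(1) = 1.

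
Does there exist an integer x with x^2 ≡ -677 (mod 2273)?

Pull out -1: (-677/2273) = (-1/2273)·(677/2273). Since 2273 ≡ 1 (mod 4), (-1/2273) = +1. Now have (677/2273).
677 ≡ 1 (mod 4), so quadratic reciprocity gives (677/2273) = (2273/677). Reduce: 2273 ≡ 242 (mod 677). Now have (242/677).
Factor out 2: 242 = 2·121. Since 677 ≡ 5 (mod 8), (2/677) = -1. Now have -(121/677).
121 ≡ 1 (mod 4), so quadratic reciprocity gives (121/677) = (677/121). Reduce: 677 ≡ 72 (mod 121). Now have -(72/121).
Factor out 2: 72 = 2^3·9. Since 121 ≡ 1 (mod 8), (2/121) = +1, and (2/121)^3 = +1. Now have -(9/121).
9 ≡ 1 (mod 4), so quadratic reciprocity gives (9/121) = (121/9). Reduce: 121 ≡ 4 (mod 9). Now have -(4/9).
Factor out 2: 4 = 2^2. Since 9 ≡ 1 (mod 8), (2/9) = +1, and (2/9)^2 = +1. Now have -(1/9).
(1/9) = 1. Collecting the sign factors: -1.
(-677/2273) = -1, and 2273 is prime, so -677 is not a quadratic residue mod 2273.

no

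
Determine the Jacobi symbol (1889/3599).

1889 ≡ 1 (mod 4), so quadratic reciprocity gives (1889/3599) = (3599/1889). Reduce: 3599 ≡ 1710 (mod 1889). Now have (1710/1889).
Factor out 2: 1710 = 2·855. Since 1889 ≡ 1 (mod 8), (2/1889) = +1. Now have (855/1889).
1889 ≡ 1 (mod 4), so quadratic reciprocity gives (855/1889) = (1889/855). Reduce: 1889 ≡ 179 (mod 855). Now have (179/855).
Both 179 ≡ 3 and 855 ≡ 3 (mod 4), so reciprocity gives (179/855) = -(855/179). Reduce: 855 ≡ 139 (mod 179). Now have -(139/179).
Both 139 ≡ 3 and 179 ≡ 3 (mod 4), so reciprocity gives (139/179) = -(179/139). Reduce: 179 ≡ 40 (mod 139). Now have (40/139).
Factor out 2: 40 = 2^3·5. Since 139 ≡ 3 (mod 8), (2/139) = -1, and (2/139)^3 = -1. Now have -(5/139).
5 ≡ 1 (mod 4), so quadratic reciprocity gives (5/139) = (139/5). Reduce: 139 ≡ 4 (mod 5). Now have -(4/5).
Factor out 2: 4 = 2^2. Since 5 ≡ 5 (mod 8), (2/5) = -1, and (2/5)^2 = +1. Now have -(1/5).
(1/5) = 1. Collecting the sign factors: -1.

-1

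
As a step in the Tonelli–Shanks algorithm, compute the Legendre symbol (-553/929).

Pull out -1: (-553/929) = (-1/929)·(553/929). Since 929 ≡ 1 (mod 4), (-1/929) = +1. Now have (553/929).
553 ≡ 1 (mod 4), so quadratic reciprocity gives (553/929) = (929/553). Reduce: 929 ≡ 376 (mod 553). Now have (376/553).
Factor out 2: 376 = 2^3·47. Since 553 ≡ 1 (mod 8), (2/553) = +1, and (2/553)^3 = +1. Now have (47/553).
553 ≡ 1 (mod 4), so quadratic reciprocity gives (47/553) = (553/47). Reduce: 553 ≡ 36 (mod 47). Now have (36/47).
Factor out 2: 36 = 2^2·9. Since 47 ≡ 7 (mod 8), (2/47) = +1, and (2/47)^2 = +1. Now have (9/47).
9 ≡ 1 (mod 4), so quadratic reciprocity gives (9/47) = (47/9). Reduce: 47 ≡ 2 (mod 9). Now have (2/9).
Factor out 2: 2 = 2. Since 9 ≡ 1 (mod 8), (2/9) = +1. Now have (1/9).
(1/9) = 1. Collecting the sign factors: 1.

1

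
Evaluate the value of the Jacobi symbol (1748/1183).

Reduce the numerator: 1748 ≡ 565 (mod 1183), so (1748/1183) = (565/1183).
565 ≡ 1 (mod 4), so quadratic reciprocity gives (565/1183) = (1183/565). Reduce: 1183 ≡ 53 (mod 565). Now have (53/565).
53 ≡ 1 (mod 4), so quadratic reciprocity gives (53/565) = (565/53). Reduce: 565 ≡ 35 (mod 53). Now have (35/53).
53 ≡ 1 (mod 4), so quadratic reciprocity gives (35/53) = (53/35). Reduce: 53 ≡ 18 (mod 35). Now have (18/35).
Factor out 2: 18 = 2·9. Since 35 ≡ 3 (mod 8), (2/35) = -1. Now have -(9/35).
9 ≡ 1 (mod 4), so quadratic reciprocity gives (9/35) = (35/9). Reduce: 35 ≡ 8 (mod 9). Now have -(8/9).
Factor out 2: 8 = 2^3. Since 9 ≡ 1 (mod 8), (2/9) = +1, and (2/9)^3 = +1. Now have -(1/9).
(1/9) = 1. Collecting the sign factors: -1.

-1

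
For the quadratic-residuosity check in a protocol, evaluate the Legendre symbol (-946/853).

1

(-946/853)
  = (946/853)    [853 ≡ 1 mod 4 ⇒ (-1/853) = +1]
  = (93/853)    [946 ≡ 93 mod 853]
  = (853/93)    [QR: 93 ≡ 1 mod 4, sign kept]
  = (16/93)    [853 ≡ 16 mod 93]
  = (1/93)    [93 ≡ 5 mod 8 ⇒ (2/93)^4 = +1]
  = 1    [(1/93) = 1]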